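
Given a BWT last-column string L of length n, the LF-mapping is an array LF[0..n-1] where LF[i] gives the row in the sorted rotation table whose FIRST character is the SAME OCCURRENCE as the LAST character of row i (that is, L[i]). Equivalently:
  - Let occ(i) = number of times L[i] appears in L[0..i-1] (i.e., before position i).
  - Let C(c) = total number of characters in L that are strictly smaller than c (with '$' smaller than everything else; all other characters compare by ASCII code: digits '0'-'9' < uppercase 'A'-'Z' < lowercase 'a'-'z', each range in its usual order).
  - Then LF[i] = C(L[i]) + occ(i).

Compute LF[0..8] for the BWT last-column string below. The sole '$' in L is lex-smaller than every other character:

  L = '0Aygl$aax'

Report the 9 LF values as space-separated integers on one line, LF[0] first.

Char counts: '$':1, '0':1, 'A':1, 'a':2, 'g':1, 'l':1, 'x':1, 'y':1
C (first-col start): C('$')=0, C('0')=1, C('A')=2, C('a')=3, C('g')=5, C('l')=6, C('x')=7, C('y')=8
L[0]='0': occ=0, LF[0]=C('0')+0=1+0=1
L[1]='A': occ=0, LF[1]=C('A')+0=2+0=2
L[2]='y': occ=0, LF[2]=C('y')+0=8+0=8
L[3]='g': occ=0, LF[3]=C('g')+0=5+0=5
L[4]='l': occ=0, LF[4]=C('l')+0=6+0=6
L[5]='$': occ=0, LF[5]=C('$')+0=0+0=0
L[6]='a': occ=0, LF[6]=C('a')+0=3+0=3
L[7]='a': occ=1, LF[7]=C('a')+1=3+1=4
L[8]='x': occ=0, LF[8]=C('x')+0=7+0=7

Answer: 1 2 8 5 6 0 3 4 7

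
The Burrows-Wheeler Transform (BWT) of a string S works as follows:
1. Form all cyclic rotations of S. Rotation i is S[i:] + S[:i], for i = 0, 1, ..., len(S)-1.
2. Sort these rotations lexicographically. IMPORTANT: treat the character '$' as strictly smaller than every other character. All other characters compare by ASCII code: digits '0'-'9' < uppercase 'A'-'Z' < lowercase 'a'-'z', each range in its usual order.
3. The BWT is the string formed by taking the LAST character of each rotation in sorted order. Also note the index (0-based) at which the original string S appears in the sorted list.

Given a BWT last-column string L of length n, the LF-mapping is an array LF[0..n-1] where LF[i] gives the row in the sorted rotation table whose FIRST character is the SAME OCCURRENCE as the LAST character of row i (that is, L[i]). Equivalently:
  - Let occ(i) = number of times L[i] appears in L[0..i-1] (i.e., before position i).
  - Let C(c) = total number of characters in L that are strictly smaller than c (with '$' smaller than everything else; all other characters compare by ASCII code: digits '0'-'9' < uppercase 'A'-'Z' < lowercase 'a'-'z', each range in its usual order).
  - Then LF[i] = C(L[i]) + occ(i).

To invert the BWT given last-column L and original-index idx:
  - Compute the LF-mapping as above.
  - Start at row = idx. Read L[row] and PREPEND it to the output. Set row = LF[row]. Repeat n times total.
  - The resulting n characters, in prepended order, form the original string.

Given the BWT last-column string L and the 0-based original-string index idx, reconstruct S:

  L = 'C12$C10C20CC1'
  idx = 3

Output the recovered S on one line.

LF mapping: 8 3 6 0 9 4 1 10 7 2 11 12 5
Walk LF starting at row 3, prepending L[row]:
  step 1: row=3, L[3]='$', prepend. Next row=LF[3]=0
  step 2: row=0, L[0]='C', prepend. Next row=LF[0]=8
  step 3: row=8, L[8]='2', prepend. Next row=LF[8]=7
  step 4: row=7, L[7]='C', prepend. Next row=LF[7]=10
  step 5: row=10, L[10]='C', prepend. Next row=LF[10]=11
  step 6: row=11, L[11]='C', prepend. Next row=LF[11]=12
  step 7: row=12, L[12]='1', prepend. Next row=LF[12]=5
  step 8: row=5, L[5]='1', prepend. Next row=LF[5]=4
  step 9: row=4, L[4]='C', prepend. Next row=LF[4]=9
  step 10: row=9, L[9]='0', prepend. Next row=LF[9]=2
  step 11: row=2, L[2]='2', prepend. Next row=LF[2]=6
  step 12: row=6, L[6]='0', prepend. Next row=LF[6]=1
  step 13: row=1, L[1]='1', prepend. Next row=LF[1]=3
Reversed output: 1020C11CCC2C$

Answer: 1020C11CCC2C$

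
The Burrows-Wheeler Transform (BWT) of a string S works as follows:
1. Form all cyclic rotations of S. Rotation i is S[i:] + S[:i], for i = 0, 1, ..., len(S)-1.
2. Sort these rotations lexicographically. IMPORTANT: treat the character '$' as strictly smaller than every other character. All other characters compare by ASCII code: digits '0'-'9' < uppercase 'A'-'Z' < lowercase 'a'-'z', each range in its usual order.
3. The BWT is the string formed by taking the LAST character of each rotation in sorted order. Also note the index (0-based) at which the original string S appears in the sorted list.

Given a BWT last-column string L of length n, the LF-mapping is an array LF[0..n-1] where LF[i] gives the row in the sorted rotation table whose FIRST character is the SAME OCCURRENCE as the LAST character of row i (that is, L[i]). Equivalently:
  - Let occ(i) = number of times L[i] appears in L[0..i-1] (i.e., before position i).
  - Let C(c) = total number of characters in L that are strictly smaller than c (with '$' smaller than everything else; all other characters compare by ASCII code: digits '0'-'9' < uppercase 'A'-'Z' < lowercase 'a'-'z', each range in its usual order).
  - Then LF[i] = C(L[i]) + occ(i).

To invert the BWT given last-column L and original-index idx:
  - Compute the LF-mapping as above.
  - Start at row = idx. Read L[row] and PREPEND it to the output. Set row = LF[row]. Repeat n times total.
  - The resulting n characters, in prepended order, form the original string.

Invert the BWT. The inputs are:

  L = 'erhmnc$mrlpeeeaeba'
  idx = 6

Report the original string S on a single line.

LF mapping: 5 16 10 12 14 4 0 13 17 11 15 6 7 8 1 9 3 2
Walk LF starting at row 6, prepending L[row]:
  step 1: row=6, L[6]='$', prepend. Next row=LF[6]=0
  step 2: row=0, L[0]='e', prepend. Next row=LF[0]=5
  step 3: row=5, L[5]='c', prepend. Next row=LF[5]=4
  step 4: row=4, L[4]='n', prepend. Next row=LF[4]=14
  step 5: row=14, L[14]='a', prepend. Next row=LF[14]=1
  step 6: row=1, L[1]='r', prepend. Next row=LF[1]=16
  step 7: row=16, L[16]='b', prepend. Next row=LF[16]=3
  step 8: row=3, L[3]='m', prepend. Next row=LF[3]=12
  step 9: row=12, L[12]='e', prepend. Next row=LF[12]=7
  step 10: row=7, L[7]='m', prepend. Next row=LF[7]=13
  step 11: row=13, L[13]='e', prepend. Next row=LF[13]=8
  step 12: row=8, L[8]='r', prepend. Next row=LF[8]=17
  step 13: row=17, L[17]='a', prepend. Next row=LF[17]=2
  step 14: row=2, L[2]='h', prepend. Next row=LF[2]=10
  step 15: row=10, L[10]='p', prepend. Next row=LF[10]=15
  step 16: row=15, L[15]='e', prepend. Next row=LF[15]=9
  step 17: row=9, L[9]='l', prepend. Next row=LF[9]=11
  step 18: row=11, L[11]='e', prepend. Next row=LF[11]=6
Reversed output: elepharemembrance$

Answer: elepharemembrance$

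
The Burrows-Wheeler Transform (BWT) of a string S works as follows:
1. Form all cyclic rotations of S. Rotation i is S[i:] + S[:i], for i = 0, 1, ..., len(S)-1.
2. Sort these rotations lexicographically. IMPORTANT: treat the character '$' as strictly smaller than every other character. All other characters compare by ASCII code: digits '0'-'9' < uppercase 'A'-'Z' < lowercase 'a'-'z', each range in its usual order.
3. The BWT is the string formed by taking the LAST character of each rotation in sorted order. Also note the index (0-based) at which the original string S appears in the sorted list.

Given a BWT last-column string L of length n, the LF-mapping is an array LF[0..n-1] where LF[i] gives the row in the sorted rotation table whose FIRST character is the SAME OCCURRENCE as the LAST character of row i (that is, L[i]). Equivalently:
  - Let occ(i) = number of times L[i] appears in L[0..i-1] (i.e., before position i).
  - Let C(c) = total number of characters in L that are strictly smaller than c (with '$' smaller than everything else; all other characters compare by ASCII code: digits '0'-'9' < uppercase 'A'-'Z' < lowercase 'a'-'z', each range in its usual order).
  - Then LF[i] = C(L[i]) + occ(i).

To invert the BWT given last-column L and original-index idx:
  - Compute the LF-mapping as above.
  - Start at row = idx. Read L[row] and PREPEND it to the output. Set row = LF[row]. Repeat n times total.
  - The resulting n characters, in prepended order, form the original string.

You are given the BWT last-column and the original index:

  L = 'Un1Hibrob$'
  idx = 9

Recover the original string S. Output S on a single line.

Answer: ribbon1HU$

Derivation:
LF mapping: 3 7 1 2 6 4 9 8 5 0
Walk LF starting at row 9, prepending L[row]:
  step 1: row=9, L[9]='$', prepend. Next row=LF[9]=0
  step 2: row=0, L[0]='U', prepend. Next row=LF[0]=3
  step 3: row=3, L[3]='H', prepend. Next row=LF[3]=2
  step 4: row=2, L[2]='1', prepend. Next row=LF[2]=1
  step 5: row=1, L[1]='n', prepend. Next row=LF[1]=7
  step 6: row=7, L[7]='o', prepend. Next row=LF[7]=8
  step 7: row=8, L[8]='b', prepend. Next row=LF[8]=5
  step 8: row=5, L[5]='b', prepend. Next row=LF[5]=4
  step 9: row=4, L[4]='i', prepend. Next row=LF[4]=6
  step 10: row=6, L[6]='r', prepend. Next row=LF[6]=9
Reversed output: ribbon1HU$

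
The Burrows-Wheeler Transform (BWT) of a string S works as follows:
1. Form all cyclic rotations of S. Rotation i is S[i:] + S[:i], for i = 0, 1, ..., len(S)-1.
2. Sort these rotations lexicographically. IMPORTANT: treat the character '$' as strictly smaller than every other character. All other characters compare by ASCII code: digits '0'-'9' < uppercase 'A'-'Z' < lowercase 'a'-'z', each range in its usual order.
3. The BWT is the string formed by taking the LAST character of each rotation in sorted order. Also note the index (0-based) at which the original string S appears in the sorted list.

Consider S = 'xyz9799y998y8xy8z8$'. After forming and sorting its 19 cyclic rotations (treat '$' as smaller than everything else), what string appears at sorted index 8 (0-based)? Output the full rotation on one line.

All 19 rotations (rotation i = S[i:]+S[:i]):
  rot[0] = xyz9799y998y8xy8z8$
  rot[1] = yz9799y998y8xy8z8$x
  rot[2] = z9799y998y8xy8z8$xy
  rot[3] = 9799y998y8xy8z8$xyz
  rot[4] = 799y998y8xy8z8$xyz9
  rot[5] = 99y998y8xy8z8$xyz97
  rot[6] = 9y998y8xy8z8$xyz979
  rot[7] = y998y8xy8z8$xyz9799
  rot[8] = 998y8xy8z8$xyz9799y
  rot[9] = 98y8xy8z8$xyz9799y9
  rot[10] = 8y8xy8z8$xyz9799y99
  rot[11] = y8xy8z8$xyz9799y998
  rot[12] = 8xy8z8$xyz9799y998y
  rot[13] = xy8z8$xyz9799y998y8
  rot[14] = y8z8$xyz9799y998y8x
  rot[15] = 8z8$xyz9799y998y8xy
  rot[16] = z8$xyz9799y998y8xy8
  rot[17] = 8$xyz9799y998y8xy8z
  rot[18] = $xyz9799y998y8xy8z8
Sorted (with $ < everything):
  sorted[0] = $xyz9799y998y8xy8z8
  sorted[1] = 799y998y8xy8z8$xyz9
  sorted[2] = 8$xyz9799y998y8xy8z
  sorted[3] = 8xy8z8$xyz9799y998y
  sorted[4] = 8y8xy8z8$xyz9799y99
  sorted[5] = 8z8$xyz9799y998y8xy
  sorted[6] = 9799y998y8xy8z8$xyz
  sorted[7] = 98y8xy8z8$xyz9799y9
  sorted[8] = 998y8xy8z8$xyz9799y
  sorted[9] = 99y998y8xy8z8$xyz97
  sorted[10] = 9y998y8xy8z8$xyz979
  sorted[11] = xy8z8$xyz9799y998y8
  sorted[12] = xyz9799y998y8xy8z8$
  sorted[13] = y8xy8z8$xyz9799y998
  sorted[14] = y8z8$xyz9799y998y8x
  sorted[15] = y998y8xy8z8$xyz9799
  sorted[16] = yz9799y998y8xy8z8$x
  sorted[17] = z8$xyz9799y998y8xy8
  sorted[18] = z9799y998y8xy8z8$xy
sorted[8] = 998y8xy8z8$xyz9799y

Answer: 998y8xy8z8$xyz9799y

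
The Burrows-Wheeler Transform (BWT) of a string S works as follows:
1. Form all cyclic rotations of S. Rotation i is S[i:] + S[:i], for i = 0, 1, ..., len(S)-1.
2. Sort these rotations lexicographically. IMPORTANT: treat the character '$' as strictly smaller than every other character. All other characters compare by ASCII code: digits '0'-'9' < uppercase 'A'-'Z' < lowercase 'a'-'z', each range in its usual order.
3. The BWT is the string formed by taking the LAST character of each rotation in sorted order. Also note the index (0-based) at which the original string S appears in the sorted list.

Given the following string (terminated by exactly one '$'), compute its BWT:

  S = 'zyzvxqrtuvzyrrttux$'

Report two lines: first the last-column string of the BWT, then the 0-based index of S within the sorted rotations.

Answer: xxyrqrrtttzuuvzzyv$
18

Derivation:
All 19 rotations (rotation i = S[i:]+S[:i]):
  rot[0] = zyzvxqrtuvzyrrttux$
  rot[1] = yzvxqrtuvzyrrttux$z
  rot[2] = zvxqrtuvzyrrttux$zy
  rot[3] = vxqrtuvzyrrttux$zyz
  rot[4] = xqrtuvzyrrttux$zyzv
  rot[5] = qrtuvzyrrttux$zyzvx
  rot[6] = rtuvzyrrttux$zyzvxq
  rot[7] = tuvzyrrttux$zyzvxqr
  rot[8] = uvzyrrttux$zyzvxqrt
  rot[9] = vzyrrttux$zyzvxqrtu
  rot[10] = zyrrttux$zyzvxqrtuv
  rot[11] = yrrttux$zyzvxqrtuvz
  rot[12] = rrttux$zyzvxqrtuvzy
  rot[13] = rttux$zyzvxqrtuvzyr
  rot[14] = ttux$zyzvxqrtuvzyrr
  rot[15] = tux$zyzvxqrtuvzyrrt
  rot[16] = ux$zyzvxqrtuvzyrrtt
  rot[17] = x$zyzvxqrtuvzyrrttu
  rot[18] = $zyzvxqrtuvzyrrttux
Sorted (with $ < everything):
  sorted[0] = $zyzvxqrtuvzyrrttux  (last char: 'x')
  sorted[1] = qrtuvzyrrttux$zyzvx  (last char: 'x')
  sorted[2] = rrttux$zyzvxqrtuvzy  (last char: 'y')
  sorted[3] = rttux$zyzvxqrtuvzyr  (last char: 'r')
  sorted[4] = rtuvzyrrttux$zyzvxq  (last char: 'q')
  sorted[5] = ttux$zyzvxqrtuvzyrr  (last char: 'r')
  sorted[6] = tuvzyrrttux$zyzvxqr  (last char: 'r')
  sorted[7] = tux$zyzvxqrtuvzyrrt  (last char: 't')
  sorted[8] = uvzyrrttux$zyzvxqrt  (last char: 't')
  sorted[9] = ux$zyzvxqrtuvzyrrtt  (last char: 't')
  sorted[10] = vxqrtuvzyrrttux$zyz  (last char: 'z')
  sorted[11] = vzyrrttux$zyzvxqrtu  (last char: 'u')
  sorted[12] = x$zyzvxqrtuvzyrrttu  (last char: 'u')
  sorted[13] = xqrtuvzyrrttux$zyzv  (last char: 'v')
  sorted[14] = yrrttux$zyzvxqrtuvz  (last char: 'z')
  sorted[15] = yzvxqrtuvzyrrttux$z  (last char: 'z')
  sorted[16] = zvxqrtuvzyrrttux$zy  (last char: 'y')
  sorted[17] = zyrrttux$zyzvxqrtuv  (last char: 'v')
  sorted[18] = zyzvxqrtuvzyrrttux$  (last char: '$')
Last column: xxyrqrrtttzuuvzzyv$
Original string S is at sorted index 18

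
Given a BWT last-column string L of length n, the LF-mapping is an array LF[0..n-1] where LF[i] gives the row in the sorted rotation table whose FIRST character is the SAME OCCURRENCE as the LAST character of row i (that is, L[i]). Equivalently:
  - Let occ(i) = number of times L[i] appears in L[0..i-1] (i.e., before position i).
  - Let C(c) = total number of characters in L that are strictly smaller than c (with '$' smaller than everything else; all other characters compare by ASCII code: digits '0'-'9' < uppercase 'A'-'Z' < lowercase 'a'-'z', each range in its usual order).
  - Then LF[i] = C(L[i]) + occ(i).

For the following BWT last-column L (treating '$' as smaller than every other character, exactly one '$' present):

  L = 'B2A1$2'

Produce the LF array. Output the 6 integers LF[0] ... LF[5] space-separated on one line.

Char counts: '$':1, '1':1, '2':2, 'A':1, 'B':1
C (first-col start): C('$')=0, C('1')=1, C('2')=2, C('A')=4, C('B')=5
L[0]='B': occ=0, LF[0]=C('B')+0=5+0=5
L[1]='2': occ=0, LF[1]=C('2')+0=2+0=2
L[2]='A': occ=0, LF[2]=C('A')+0=4+0=4
L[3]='1': occ=0, LF[3]=C('1')+0=1+0=1
L[4]='$': occ=0, LF[4]=C('$')+0=0+0=0
L[5]='2': occ=1, LF[5]=C('2')+1=2+1=3

Answer: 5 2 4 1 0 3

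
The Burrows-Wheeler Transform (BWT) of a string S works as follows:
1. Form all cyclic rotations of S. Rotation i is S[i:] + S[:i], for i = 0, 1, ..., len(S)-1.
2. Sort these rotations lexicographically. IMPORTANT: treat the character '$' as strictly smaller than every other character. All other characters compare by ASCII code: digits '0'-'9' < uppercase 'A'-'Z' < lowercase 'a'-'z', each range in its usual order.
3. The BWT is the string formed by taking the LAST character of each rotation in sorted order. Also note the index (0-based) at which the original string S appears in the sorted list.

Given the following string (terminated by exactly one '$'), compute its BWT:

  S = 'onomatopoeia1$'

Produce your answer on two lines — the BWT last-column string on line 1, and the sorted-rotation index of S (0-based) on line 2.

All 14 rotations (rotation i = S[i:]+S[:i]):
  rot[0] = onomatopoeia1$
  rot[1] = nomatopoeia1$o
  rot[2] = omatopoeia1$on
  rot[3] = matopoeia1$ono
  rot[4] = atopoeia1$onom
  rot[5] = topoeia1$onoma
  rot[6] = opoeia1$onomat
  rot[7] = poeia1$onomato
  rot[8] = oeia1$onomatop
  rot[9] = eia1$onomatopo
  rot[10] = ia1$onomatopoe
  rot[11] = a1$onomatopoei
  rot[12] = 1$onomatopoeia
  rot[13] = $onomatopoeia1
Sorted (with $ < everything):
  sorted[0] = $onomatopoeia1  (last char: '1')
  sorted[1] = 1$onomatopoeia  (last char: 'a')
  sorted[2] = a1$onomatopoei  (last char: 'i')
  sorted[3] = atopoeia1$onom  (last char: 'm')
  sorted[4] = eia1$onomatopo  (last char: 'o')
  sorted[5] = ia1$onomatopoe  (last char: 'e')
  sorted[6] = matopoeia1$ono  (last char: 'o')
  sorted[7] = nomatopoeia1$o  (last char: 'o')
  sorted[8] = oeia1$onomatop  (last char: 'p')
  sorted[9] = omatopoeia1$on  (last char: 'n')
  sorted[10] = onomatopoeia1$  (last char: '$')
  sorted[11] = opoeia1$onomat  (last char: 't')
  sorted[12] = poeia1$onomato  (last char: 'o')
  sorted[13] = topoeia1$onoma  (last char: 'a')
Last column: 1aimoeoopn$toa
Original string S is at sorted index 10

Answer: 1aimoeoopn$toa
10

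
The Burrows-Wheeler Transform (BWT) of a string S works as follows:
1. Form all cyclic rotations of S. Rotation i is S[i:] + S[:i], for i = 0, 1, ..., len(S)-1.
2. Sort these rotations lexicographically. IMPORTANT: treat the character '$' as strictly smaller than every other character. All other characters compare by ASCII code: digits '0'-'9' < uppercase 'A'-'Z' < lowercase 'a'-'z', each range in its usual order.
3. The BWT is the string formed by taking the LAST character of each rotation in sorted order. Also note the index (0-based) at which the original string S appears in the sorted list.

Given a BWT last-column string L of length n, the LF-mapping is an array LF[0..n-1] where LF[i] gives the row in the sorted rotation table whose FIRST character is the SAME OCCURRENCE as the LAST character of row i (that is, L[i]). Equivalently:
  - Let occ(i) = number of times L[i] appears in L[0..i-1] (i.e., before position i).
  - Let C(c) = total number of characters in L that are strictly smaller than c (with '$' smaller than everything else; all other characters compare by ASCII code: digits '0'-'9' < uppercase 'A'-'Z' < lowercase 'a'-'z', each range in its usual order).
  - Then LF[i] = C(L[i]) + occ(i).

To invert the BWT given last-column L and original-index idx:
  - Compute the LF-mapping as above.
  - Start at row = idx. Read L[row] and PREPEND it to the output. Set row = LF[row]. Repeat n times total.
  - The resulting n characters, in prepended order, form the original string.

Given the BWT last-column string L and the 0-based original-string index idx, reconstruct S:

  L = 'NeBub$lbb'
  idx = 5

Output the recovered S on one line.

Answer: bubbleBN$

Derivation:
LF mapping: 2 6 1 8 3 0 7 4 5
Walk LF starting at row 5, prepending L[row]:
  step 1: row=5, L[5]='$', prepend. Next row=LF[5]=0
  step 2: row=0, L[0]='N', prepend. Next row=LF[0]=2
  step 3: row=2, L[2]='B', prepend. Next row=LF[2]=1
  step 4: row=1, L[1]='e', prepend. Next row=LF[1]=6
  step 5: row=6, L[6]='l', prepend. Next row=LF[6]=7
  step 6: row=7, L[7]='b', prepend. Next row=LF[7]=4
  step 7: row=4, L[4]='b', prepend. Next row=LF[4]=3
  step 8: row=3, L[3]='u', prepend. Next row=LF[3]=8
  step 9: row=8, L[8]='b', prepend. Next row=LF[8]=5
Reversed output: bubbleBN$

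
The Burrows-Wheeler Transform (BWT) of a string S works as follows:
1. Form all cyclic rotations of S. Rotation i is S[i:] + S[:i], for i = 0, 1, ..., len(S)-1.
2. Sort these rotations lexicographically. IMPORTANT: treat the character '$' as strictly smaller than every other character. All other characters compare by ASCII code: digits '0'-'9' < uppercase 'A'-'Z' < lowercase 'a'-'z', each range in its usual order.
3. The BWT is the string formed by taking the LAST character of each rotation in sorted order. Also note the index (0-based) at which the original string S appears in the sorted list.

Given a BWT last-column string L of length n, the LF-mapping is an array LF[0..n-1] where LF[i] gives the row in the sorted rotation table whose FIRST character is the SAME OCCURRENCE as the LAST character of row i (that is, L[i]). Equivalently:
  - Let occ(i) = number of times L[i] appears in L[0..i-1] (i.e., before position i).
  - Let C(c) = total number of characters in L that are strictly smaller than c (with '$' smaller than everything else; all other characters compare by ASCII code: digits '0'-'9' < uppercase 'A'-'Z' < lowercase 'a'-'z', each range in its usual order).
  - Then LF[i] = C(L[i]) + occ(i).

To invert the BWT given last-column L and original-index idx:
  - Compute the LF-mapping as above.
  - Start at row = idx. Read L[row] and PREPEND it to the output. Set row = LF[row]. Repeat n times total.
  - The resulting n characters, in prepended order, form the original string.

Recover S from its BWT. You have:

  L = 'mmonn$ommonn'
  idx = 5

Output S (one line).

LF mapping: 1 2 9 5 6 0 10 3 4 11 7 8
Walk LF starting at row 5, prepending L[row]:
  step 1: row=5, L[5]='$', prepend. Next row=LF[5]=0
  step 2: row=0, L[0]='m', prepend. Next row=LF[0]=1
  step 3: row=1, L[1]='m', prepend. Next row=LF[1]=2
  step 4: row=2, L[2]='o', prepend. Next row=LF[2]=9
  step 5: row=9, L[9]='o', prepend. Next row=LF[9]=11
  step 6: row=11, L[11]='n', prepend. Next row=LF[11]=8
  step 7: row=8, L[8]='m', prepend. Next row=LF[8]=4
  step 8: row=4, L[4]='n', prepend. Next row=LF[4]=6
  step 9: row=6, L[6]='o', prepend. Next row=LF[6]=10
  step 10: row=10, L[10]='n', prepend. Next row=LF[10]=7
  step 11: row=7, L[7]='m', prepend. Next row=LF[7]=3
  step 12: row=3, L[3]='n', prepend. Next row=LF[3]=5
Reversed output: nmnonmnoomm$

Answer: nmnonmnoomm$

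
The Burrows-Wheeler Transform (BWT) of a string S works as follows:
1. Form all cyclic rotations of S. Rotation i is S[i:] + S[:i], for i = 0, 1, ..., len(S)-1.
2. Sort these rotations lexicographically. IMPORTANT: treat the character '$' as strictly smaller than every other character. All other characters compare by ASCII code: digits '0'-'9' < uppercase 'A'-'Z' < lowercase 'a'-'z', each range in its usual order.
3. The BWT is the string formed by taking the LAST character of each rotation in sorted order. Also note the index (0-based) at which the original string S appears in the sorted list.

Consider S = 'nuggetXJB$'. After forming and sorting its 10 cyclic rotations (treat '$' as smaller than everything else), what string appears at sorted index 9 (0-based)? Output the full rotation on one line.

Answer: uggetXJB$n

Derivation:
All 10 rotations (rotation i = S[i:]+S[:i]):
  rot[0] = nuggetXJB$
  rot[1] = uggetXJB$n
  rot[2] = ggetXJB$nu
  rot[3] = getXJB$nug
  rot[4] = etXJB$nugg
  rot[5] = tXJB$nugge
  rot[6] = XJB$nugget
  rot[7] = JB$nuggetX
  rot[8] = B$nuggetXJ
  rot[9] = $nuggetXJB
Sorted (with $ < everything):
  sorted[0] = $nuggetXJB
  sorted[1] = B$nuggetXJ
  sorted[2] = JB$nuggetX
  sorted[3] = XJB$nugget
  sorted[4] = etXJB$nugg
  sorted[5] = getXJB$nug
  sorted[6] = ggetXJB$nu
  sorted[7] = nuggetXJB$
  sorted[8] = tXJB$nugge
  sorted[9] = uggetXJB$n
sorted[9] = uggetXJB$n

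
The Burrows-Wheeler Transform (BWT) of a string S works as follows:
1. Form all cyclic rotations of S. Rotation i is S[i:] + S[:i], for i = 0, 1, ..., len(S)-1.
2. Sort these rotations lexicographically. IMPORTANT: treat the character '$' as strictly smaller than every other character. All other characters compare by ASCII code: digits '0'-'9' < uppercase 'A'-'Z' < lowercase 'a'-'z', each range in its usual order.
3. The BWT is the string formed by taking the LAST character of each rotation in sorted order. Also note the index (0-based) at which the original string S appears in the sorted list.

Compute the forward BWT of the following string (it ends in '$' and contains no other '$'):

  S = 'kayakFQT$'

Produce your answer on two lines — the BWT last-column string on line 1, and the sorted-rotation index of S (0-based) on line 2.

Answer: TkFQyka$a
7

Derivation:
All 9 rotations (rotation i = S[i:]+S[:i]):
  rot[0] = kayakFQT$
  rot[1] = ayakFQT$k
  rot[2] = yakFQT$ka
  rot[3] = akFQT$kay
  rot[4] = kFQT$kaya
  rot[5] = FQT$kayak
  rot[6] = QT$kayakF
  rot[7] = T$kayakFQ
  rot[8] = $kayakFQT
Sorted (with $ < everything):
  sorted[0] = $kayakFQT  (last char: 'T')
  sorted[1] = FQT$kayak  (last char: 'k')
  sorted[2] = QT$kayakF  (last char: 'F')
  sorted[3] = T$kayakFQ  (last char: 'Q')
  sorted[4] = akFQT$kay  (last char: 'y')
  sorted[5] = ayakFQT$k  (last char: 'k')
  sorted[6] = kFQT$kaya  (last char: 'a')
  sorted[7] = kayakFQT$  (last char: '$')
  sorted[8] = yakFQT$ka  (last char: 'a')
Last column: TkFQyka$a
Original string S is at sorted index 7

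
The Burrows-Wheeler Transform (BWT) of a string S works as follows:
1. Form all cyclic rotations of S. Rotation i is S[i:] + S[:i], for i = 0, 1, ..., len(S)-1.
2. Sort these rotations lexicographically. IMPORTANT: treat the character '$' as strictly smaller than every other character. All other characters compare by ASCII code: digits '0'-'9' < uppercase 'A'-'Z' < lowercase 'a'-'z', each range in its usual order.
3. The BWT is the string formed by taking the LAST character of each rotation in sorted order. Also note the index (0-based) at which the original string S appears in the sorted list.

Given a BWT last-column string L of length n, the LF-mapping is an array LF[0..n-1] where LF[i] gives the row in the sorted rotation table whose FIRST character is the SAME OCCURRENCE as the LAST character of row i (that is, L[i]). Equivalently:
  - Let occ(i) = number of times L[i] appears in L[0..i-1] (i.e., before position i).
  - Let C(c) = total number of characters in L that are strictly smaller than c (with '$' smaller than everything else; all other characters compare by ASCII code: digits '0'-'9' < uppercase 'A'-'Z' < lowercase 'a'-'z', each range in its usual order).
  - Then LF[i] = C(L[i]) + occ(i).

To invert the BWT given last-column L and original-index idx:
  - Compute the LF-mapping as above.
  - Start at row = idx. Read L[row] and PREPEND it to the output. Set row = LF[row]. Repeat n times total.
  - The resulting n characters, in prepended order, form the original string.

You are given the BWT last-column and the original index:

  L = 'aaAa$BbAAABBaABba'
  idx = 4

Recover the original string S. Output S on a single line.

LF mapping: 10 11 1 12 0 6 15 2 3 4 7 8 13 5 9 16 14
Walk LF starting at row 4, prepending L[row]:
  step 1: row=4, L[4]='$', prepend. Next row=LF[4]=0
  step 2: row=0, L[0]='a', prepend. Next row=LF[0]=10
  step 3: row=10, L[10]='B', prepend. Next row=LF[10]=7
  step 4: row=7, L[7]='A', prepend. Next row=LF[7]=2
  step 5: row=2, L[2]='A', prepend. Next row=LF[2]=1
  step 6: row=1, L[1]='a', prepend. Next row=LF[1]=11
  step 7: row=11, L[11]='B', prepend. Next row=LF[11]=8
  step 8: row=8, L[8]='A', prepend. Next row=LF[8]=3
  step 9: row=3, L[3]='a', prepend. Next row=LF[3]=12
  step 10: row=12, L[12]='a', prepend. Next row=LF[12]=13
  step 11: row=13, L[13]='A', prepend. Next row=LF[13]=5
  step 12: row=5, L[5]='B', prepend. Next row=LF[5]=6
  step 13: row=6, L[6]='b', prepend. Next row=LF[6]=15
  step 14: row=15, L[15]='b', prepend. Next row=LF[15]=16
  step 15: row=16, L[16]='a', prepend. Next row=LF[16]=14
  step 16: row=14, L[14]='B', prepend. Next row=LF[14]=9
  step 17: row=9, L[9]='A', prepend. Next row=LF[9]=4
Reversed output: ABabbBAaaABaAABa$

Answer: ABabbBAaaABaAABa$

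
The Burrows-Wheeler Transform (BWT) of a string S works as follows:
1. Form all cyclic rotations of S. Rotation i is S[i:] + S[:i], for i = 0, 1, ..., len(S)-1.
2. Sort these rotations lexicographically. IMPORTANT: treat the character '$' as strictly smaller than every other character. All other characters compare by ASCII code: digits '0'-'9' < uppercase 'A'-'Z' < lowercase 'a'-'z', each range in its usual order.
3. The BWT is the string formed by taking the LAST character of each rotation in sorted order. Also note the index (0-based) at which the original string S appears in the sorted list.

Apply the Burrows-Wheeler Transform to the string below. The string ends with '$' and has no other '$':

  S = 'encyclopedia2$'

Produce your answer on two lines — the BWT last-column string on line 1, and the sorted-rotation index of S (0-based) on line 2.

All 14 rotations (rotation i = S[i:]+S[:i]):
  rot[0] = encyclopedia2$
  rot[1] = ncyclopedia2$e
  rot[2] = cyclopedia2$en
  rot[3] = yclopedia2$enc
  rot[4] = clopedia2$ency
  rot[5] = lopedia2$encyc
  rot[6] = opedia2$encycl
  rot[7] = pedia2$encyclo
  rot[8] = edia2$encyclop
  rot[9] = dia2$encyclope
  rot[10] = ia2$encycloped
  rot[11] = a2$encyclopedi
  rot[12] = 2$encyclopedia
  rot[13] = $encyclopedia2
Sorted (with $ < everything):
  sorted[0] = $encyclopedia2  (last char: '2')
  sorted[1] = 2$encyclopedia  (last char: 'a')
  sorted[2] = a2$encyclopedi  (last char: 'i')
  sorted[3] = clopedia2$ency  (last char: 'y')
  sorted[4] = cyclopedia2$en  (last char: 'n')
  sorted[5] = dia2$encyclope  (last char: 'e')
  sorted[6] = edia2$encyclop  (last char: 'p')
  sorted[7] = encyclopedia2$  (last char: '$')
  sorted[8] = ia2$encycloped  (last char: 'd')
  sorted[9] = lopedia2$encyc  (last char: 'c')
  sorted[10] = ncyclopedia2$e  (last char: 'e')
  sorted[11] = opedia2$encycl  (last char: 'l')
  sorted[12] = pedia2$encyclo  (last char: 'o')
  sorted[13] = yclopedia2$enc  (last char: 'c')
Last column: 2aiynep$dceloc
Original string S is at sorted index 7

Answer: 2aiynep$dceloc
7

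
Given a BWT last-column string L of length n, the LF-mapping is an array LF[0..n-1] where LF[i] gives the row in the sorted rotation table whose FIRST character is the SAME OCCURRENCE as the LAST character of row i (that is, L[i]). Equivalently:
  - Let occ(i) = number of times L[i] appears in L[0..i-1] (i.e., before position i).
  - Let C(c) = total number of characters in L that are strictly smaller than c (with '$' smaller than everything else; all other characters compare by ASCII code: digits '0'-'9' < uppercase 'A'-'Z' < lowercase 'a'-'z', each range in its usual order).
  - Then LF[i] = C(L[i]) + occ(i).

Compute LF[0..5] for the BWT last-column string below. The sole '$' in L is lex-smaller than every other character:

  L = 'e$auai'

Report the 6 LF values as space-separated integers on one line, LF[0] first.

Answer: 3 0 1 5 2 4

Derivation:
Char counts: '$':1, 'a':2, 'e':1, 'i':1, 'u':1
C (first-col start): C('$')=0, C('a')=1, C('e')=3, C('i')=4, C('u')=5
L[0]='e': occ=0, LF[0]=C('e')+0=3+0=3
L[1]='$': occ=0, LF[1]=C('$')+0=0+0=0
L[2]='a': occ=0, LF[2]=C('a')+0=1+0=1
L[3]='u': occ=0, LF[3]=C('u')+0=5+0=5
L[4]='a': occ=1, LF[4]=C('a')+1=1+1=2
L[5]='i': occ=0, LF[5]=C('i')+0=4+0=4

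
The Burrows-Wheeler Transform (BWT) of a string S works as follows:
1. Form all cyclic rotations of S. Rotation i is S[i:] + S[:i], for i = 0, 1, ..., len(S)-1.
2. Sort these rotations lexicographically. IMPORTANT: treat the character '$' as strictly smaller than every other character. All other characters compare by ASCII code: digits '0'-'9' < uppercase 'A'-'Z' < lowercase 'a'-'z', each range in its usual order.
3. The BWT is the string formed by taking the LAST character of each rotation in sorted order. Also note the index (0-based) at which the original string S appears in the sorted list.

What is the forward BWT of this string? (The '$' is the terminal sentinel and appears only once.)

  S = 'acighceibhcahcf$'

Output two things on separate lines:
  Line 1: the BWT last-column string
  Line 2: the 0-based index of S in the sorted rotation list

Answer: f$cihhhaccibgaec
1

Derivation:
All 16 rotations (rotation i = S[i:]+S[:i]):
  rot[0] = acighceibhcahcf$
  rot[1] = cighceibhcahcf$a
  rot[2] = ighceibhcahcf$ac
  rot[3] = ghceibhcahcf$aci
  rot[4] = hceibhcahcf$acig
  rot[5] = ceibhcahcf$acigh
  rot[6] = eibhcahcf$acighc
  rot[7] = ibhcahcf$acighce
  rot[8] = bhcahcf$acighcei
  rot[9] = hcahcf$acighceib
  rot[10] = cahcf$acighceibh
  rot[11] = ahcf$acighceibhc
  rot[12] = hcf$acighceibhca
  rot[13] = cf$acighceibhcah
  rot[14] = f$acighceibhcahc
  rot[15] = $acighceibhcahcf
Sorted (with $ < everything):
  sorted[0] = $acighceibhcahcf  (last char: 'f')
  sorted[1] = acighceibhcahcf$  (last char: '$')
  sorted[2] = ahcf$acighceibhc  (last char: 'c')
  sorted[3] = bhcahcf$acighcei  (last char: 'i')
  sorted[4] = cahcf$acighceibh  (last char: 'h')
  sorted[5] = ceibhcahcf$acigh  (last char: 'h')
  sorted[6] = cf$acighceibhcah  (last char: 'h')
  sorted[7] = cighceibhcahcf$a  (last char: 'a')
  sorted[8] = eibhcahcf$acighc  (last char: 'c')
  sorted[9] = f$acighceibhcahc  (last char: 'c')
  sorted[10] = ghceibhcahcf$aci  (last char: 'i')
  sorted[11] = hcahcf$acighceib  (last char: 'b')
  sorted[12] = hceibhcahcf$acig  (last char: 'g')
  sorted[13] = hcf$acighceibhca  (last char: 'a')
  sorted[14] = ibhcahcf$acighce  (last char: 'e')
  sorted[15] = ighceibhcahcf$ac  (last char: 'c')
Last column: f$cihhhaccibgaec
Original string S is at sorted index 1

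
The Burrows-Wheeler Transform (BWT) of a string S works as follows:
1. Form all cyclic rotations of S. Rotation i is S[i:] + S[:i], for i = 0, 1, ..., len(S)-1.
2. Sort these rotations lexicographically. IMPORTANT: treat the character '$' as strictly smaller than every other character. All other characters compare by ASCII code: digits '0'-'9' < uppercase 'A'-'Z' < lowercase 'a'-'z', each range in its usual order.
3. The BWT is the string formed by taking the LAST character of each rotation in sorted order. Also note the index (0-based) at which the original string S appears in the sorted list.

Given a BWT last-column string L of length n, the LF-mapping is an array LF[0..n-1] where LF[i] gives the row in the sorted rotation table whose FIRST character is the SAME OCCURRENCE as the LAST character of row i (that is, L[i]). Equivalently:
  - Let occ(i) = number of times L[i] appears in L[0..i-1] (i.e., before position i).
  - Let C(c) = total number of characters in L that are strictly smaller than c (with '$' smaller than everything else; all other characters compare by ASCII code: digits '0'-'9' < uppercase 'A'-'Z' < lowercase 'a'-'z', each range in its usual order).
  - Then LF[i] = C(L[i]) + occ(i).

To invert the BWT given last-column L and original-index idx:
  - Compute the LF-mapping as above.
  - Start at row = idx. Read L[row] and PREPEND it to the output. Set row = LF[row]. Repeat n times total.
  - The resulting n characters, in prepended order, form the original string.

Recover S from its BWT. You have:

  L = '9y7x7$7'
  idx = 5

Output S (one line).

LF mapping: 4 6 1 5 2 0 3
Walk LF starting at row 5, prepending L[row]:
  step 1: row=5, L[5]='$', prepend. Next row=LF[5]=0
  step 2: row=0, L[0]='9', prepend. Next row=LF[0]=4
  step 3: row=4, L[4]='7', prepend. Next row=LF[4]=2
  step 4: row=2, L[2]='7', prepend. Next row=LF[2]=1
  step 5: row=1, L[1]='y', prepend. Next row=LF[1]=6
  step 6: row=6, L[6]='7', prepend. Next row=LF[6]=3
  step 7: row=3, L[3]='x', prepend. Next row=LF[3]=5
Reversed output: x7y779$

Answer: x7y779$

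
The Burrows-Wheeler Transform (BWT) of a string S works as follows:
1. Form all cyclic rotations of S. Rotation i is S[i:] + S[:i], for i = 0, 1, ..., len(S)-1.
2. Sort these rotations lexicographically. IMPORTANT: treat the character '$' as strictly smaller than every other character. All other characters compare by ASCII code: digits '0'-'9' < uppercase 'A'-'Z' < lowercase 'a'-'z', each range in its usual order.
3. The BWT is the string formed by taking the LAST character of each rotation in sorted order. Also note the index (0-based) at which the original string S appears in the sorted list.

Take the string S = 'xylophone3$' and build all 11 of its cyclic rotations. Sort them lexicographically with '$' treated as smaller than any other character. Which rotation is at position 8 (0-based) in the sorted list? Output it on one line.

Answer: phone3$xylo

Derivation:
All 11 rotations (rotation i = S[i:]+S[:i]):
  rot[0] = xylophone3$
  rot[1] = ylophone3$x
  rot[2] = lophone3$xy
  rot[3] = ophone3$xyl
  rot[4] = phone3$xylo
  rot[5] = hone3$xylop
  rot[6] = one3$xyloph
  rot[7] = ne3$xylopho
  rot[8] = e3$xylophon
  rot[9] = 3$xylophone
  rot[10] = $xylophone3
Sorted (with $ < everything):
  sorted[0] = $xylophone3
  sorted[1] = 3$xylophone
  sorted[2] = e3$xylophon
  sorted[3] = hone3$xylop
  sorted[4] = lophone3$xy
  sorted[5] = ne3$xylopho
  sorted[6] = one3$xyloph
  sorted[7] = ophone3$xyl
  sorted[8] = phone3$xylo
  sorted[9] = xylophone3$
  sorted[10] = ylophone3$x
sorted[8] = phone3$xylo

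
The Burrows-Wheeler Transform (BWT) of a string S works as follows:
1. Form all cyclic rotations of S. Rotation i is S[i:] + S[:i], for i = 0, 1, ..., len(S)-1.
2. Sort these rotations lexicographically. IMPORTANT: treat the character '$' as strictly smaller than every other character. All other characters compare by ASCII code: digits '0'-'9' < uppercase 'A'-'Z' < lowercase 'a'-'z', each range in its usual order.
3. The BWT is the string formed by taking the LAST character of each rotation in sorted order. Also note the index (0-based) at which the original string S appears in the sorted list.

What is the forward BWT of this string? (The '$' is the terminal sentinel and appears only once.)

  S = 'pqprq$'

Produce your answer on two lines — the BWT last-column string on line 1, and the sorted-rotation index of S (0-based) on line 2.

All 6 rotations (rotation i = S[i:]+S[:i]):
  rot[0] = pqprq$
  rot[1] = qprq$p
  rot[2] = prq$pq
  rot[3] = rq$pqp
  rot[4] = q$pqpr
  rot[5] = $pqprq
Sorted (with $ < everything):
  sorted[0] = $pqprq  (last char: 'q')
  sorted[1] = pqprq$  (last char: '$')
  sorted[2] = prq$pq  (last char: 'q')
  sorted[3] = q$pqpr  (last char: 'r')
  sorted[4] = qprq$p  (last char: 'p')
  sorted[5] = rq$pqp  (last char: 'p')
Last column: q$qrpp
Original string S is at sorted index 1

Answer: q$qrpp
1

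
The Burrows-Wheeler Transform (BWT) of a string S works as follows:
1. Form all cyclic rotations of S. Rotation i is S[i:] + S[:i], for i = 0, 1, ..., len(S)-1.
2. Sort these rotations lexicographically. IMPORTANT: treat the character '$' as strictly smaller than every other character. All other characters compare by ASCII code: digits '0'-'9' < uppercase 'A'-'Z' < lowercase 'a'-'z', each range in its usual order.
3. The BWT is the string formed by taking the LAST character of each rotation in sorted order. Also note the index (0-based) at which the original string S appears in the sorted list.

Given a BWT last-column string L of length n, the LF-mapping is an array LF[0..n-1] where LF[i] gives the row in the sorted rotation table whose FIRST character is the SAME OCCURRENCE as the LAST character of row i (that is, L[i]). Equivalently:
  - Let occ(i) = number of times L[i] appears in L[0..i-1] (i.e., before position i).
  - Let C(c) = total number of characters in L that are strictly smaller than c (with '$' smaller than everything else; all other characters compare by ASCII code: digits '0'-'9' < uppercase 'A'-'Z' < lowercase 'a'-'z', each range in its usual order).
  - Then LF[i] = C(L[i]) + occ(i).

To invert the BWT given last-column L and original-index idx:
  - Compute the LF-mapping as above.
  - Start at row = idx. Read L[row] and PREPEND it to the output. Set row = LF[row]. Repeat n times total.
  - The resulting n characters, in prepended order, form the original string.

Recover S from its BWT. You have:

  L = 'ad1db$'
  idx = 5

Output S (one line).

Answer: dbd1a$

Derivation:
LF mapping: 2 4 1 5 3 0
Walk LF starting at row 5, prepending L[row]:
  step 1: row=5, L[5]='$', prepend. Next row=LF[5]=0
  step 2: row=0, L[0]='a', prepend. Next row=LF[0]=2
  step 3: row=2, L[2]='1', prepend. Next row=LF[2]=1
  step 4: row=1, L[1]='d', prepend. Next row=LF[1]=4
  step 5: row=4, L[4]='b', prepend. Next row=LF[4]=3
  step 6: row=3, L[3]='d', prepend. Next row=LF[3]=5
Reversed output: dbd1a$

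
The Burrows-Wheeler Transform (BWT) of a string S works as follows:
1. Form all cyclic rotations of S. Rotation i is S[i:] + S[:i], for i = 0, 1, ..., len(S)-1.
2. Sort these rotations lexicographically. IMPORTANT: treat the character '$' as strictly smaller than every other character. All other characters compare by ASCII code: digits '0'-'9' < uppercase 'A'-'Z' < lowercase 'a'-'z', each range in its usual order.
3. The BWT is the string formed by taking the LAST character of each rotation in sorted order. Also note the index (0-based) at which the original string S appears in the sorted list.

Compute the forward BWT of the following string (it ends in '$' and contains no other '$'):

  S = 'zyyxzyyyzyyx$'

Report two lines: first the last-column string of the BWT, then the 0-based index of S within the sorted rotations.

Answer: xyyyyzzzyyy$x
11

Derivation:
All 13 rotations (rotation i = S[i:]+S[:i]):
  rot[0] = zyyxzyyyzyyx$
  rot[1] = yyxzyyyzyyx$z
  rot[2] = yxzyyyzyyx$zy
  rot[3] = xzyyyzyyx$zyy
  rot[4] = zyyyzyyx$zyyx
  rot[5] = yyyzyyx$zyyxz
  rot[6] = yyzyyx$zyyxzy
  rot[7] = yzyyx$zyyxzyy
  rot[8] = zyyx$zyyxzyyy
  rot[9] = yyx$zyyxzyyyz
  rot[10] = yx$zyyxzyyyzy
  rot[11] = x$zyyxzyyyzyy
  rot[12] = $zyyxzyyyzyyx
Sorted (with $ < everything):
  sorted[0] = $zyyxzyyyzyyx  (last char: 'x')
  sorted[1] = x$zyyxzyyyzyy  (last char: 'y')
  sorted[2] = xzyyyzyyx$zyy  (last char: 'y')
  sorted[3] = yx$zyyxzyyyzy  (last char: 'y')
  sorted[4] = yxzyyyzyyx$zy  (last char: 'y')
  sorted[5] = yyx$zyyxzyyyz  (last char: 'z')
  sorted[6] = yyxzyyyzyyx$z  (last char: 'z')
  sorted[7] = yyyzyyx$zyyxz  (last char: 'z')
  sorted[8] = yyzyyx$zyyxzy  (last char: 'y')
  sorted[9] = yzyyx$zyyxzyy  (last char: 'y')
  sorted[10] = zyyx$zyyxzyyy  (last char: 'y')
  sorted[11] = zyyxzyyyzyyx$  (last char: '$')
  sorted[12] = zyyyzyyx$zyyx  (last char: 'x')
Last column: xyyyyzzzyyy$x
Original string S is at sorted index 11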